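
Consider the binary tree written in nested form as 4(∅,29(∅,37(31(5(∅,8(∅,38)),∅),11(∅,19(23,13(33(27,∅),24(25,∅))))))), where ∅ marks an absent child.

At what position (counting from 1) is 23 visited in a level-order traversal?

9

Level-order visits nodes level by level from the root, left to right within each level.
Level 0: 4
Level 1: 29
Level 2: 37
Level 3: 31, 11
Level 4: 5, 19
Level 5: 8, 23, 13
Level 6: 38, 33, 24
Level 7: 27, 25
Full level-order sequence: 4, 29, 37, 31, 11, 5, 19, 8, 23, 13, 38, 33, 24, 27, 25.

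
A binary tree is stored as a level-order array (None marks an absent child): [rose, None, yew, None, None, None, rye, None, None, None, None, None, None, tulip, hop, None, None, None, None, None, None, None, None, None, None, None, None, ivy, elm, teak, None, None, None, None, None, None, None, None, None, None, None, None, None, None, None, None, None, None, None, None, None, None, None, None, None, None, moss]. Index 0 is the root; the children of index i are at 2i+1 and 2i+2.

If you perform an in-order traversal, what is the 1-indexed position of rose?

In-order visits the left subtree, then the node, then the right subtree.
At rose: no left child.
Visit rose.
At rose: go right to yew.
  At yew: no left child.
  Visit yew.
  At yew: go right to rye.
    At rye: go left to tulip.
      At tulip: go left to ivy.
        At ivy: no left child.
        Visit ivy.
        At ivy: go right to moss.
          moss is a leaf — visit moss.
      Visit tulip.
      At tulip: go right to elm.
        elm is a leaf — visit elm.
    Visit rye.
    At rye: go right to hop.
      At hop: go left to teak.
        teak is a leaf — visit teak.
      Visit hop.
      At hop: no right child.
Full in-order sequence: rose, yew, ivy, moss, tulip, elm, rye, teak, hop.

1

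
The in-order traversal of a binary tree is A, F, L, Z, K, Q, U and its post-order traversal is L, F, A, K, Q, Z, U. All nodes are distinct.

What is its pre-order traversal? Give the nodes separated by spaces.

U Z A F L Q K

The last element of post-order is the root; it splits in-order into left and right subtrees.
Root U: left subtree has 6 nodes {A, F, L, Z, K, Q}, right has 0 { }.
  Root Z: left subtree has 3 nodes {A, F, L}, right has 2 {K, Q}.
    Root A: left subtree has 0 nodes { }, right has 2 {F, L}.
      Root F: left subtree has 0 nodes { }, right has 1 {L}.
    Root Q: left subtree has 1 node {K}, right has 0 { }.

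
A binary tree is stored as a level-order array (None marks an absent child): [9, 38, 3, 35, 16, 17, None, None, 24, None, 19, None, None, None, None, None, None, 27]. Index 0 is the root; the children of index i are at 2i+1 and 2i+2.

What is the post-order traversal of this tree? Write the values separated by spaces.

Post-order visits the left subtree, then the right subtree, then the node.
At 9: go left to 38.
  At 38: go left to 35.
    At 35: no left child.
    At 35: go right to 24.
      At 24: go left to 27.
        27 is a leaf — visit 27.
      At 24: no right child.
      Visit 24.
    Visit 35.
  At 38: go right to 16.
    At 16: no left child.
    At 16: go right to 19.
      19 is a leaf — visit 19.
    Visit 16.
  Visit 38.
At 9: go right to 3.
  At 3: go left to 17.
    17 is a leaf — visit 17.
  At 3: no right child.
  Visit 3.
Visit 9.

27 24 35 19 16 38 17 3 9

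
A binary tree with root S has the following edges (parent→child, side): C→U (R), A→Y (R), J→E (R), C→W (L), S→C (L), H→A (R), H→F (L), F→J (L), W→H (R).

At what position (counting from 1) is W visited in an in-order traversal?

1

In-order visits the left subtree, then the node, then the right subtree.
At S: go left to C.
  At C: go left to W.
    At W: no left child.
    Visit W.
    At W: go right to H.
      At H: go left to F.
        At F: go left to J.
          At J: no left child.
          Visit J.
          At J: go right to E.
            E is a leaf — visit E.
        Visit F.
        At F: no right child.
      Visit H.
      At H: go right to A.
        At A: no left child.
        Visit A.
        At A: go right to Y.
          Y is a leaf — visit Y.
  Visit C.
  At C: go right to U.
    U is a leaf — visit U.
Visit S.
At S: no right child.
Full in-order sequence: W, J, E, F, H, A, Y, C, U, S.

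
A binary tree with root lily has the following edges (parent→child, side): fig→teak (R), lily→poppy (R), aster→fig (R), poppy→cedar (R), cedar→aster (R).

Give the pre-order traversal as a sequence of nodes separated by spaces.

lily poppy cedar aster fig teak

Pre-order visits the node, then its left subtree, then its right subtree.
Visit lily.
At lily: no left child.
At lily: go right to poppy.
  Visit poppy.
  At poppy: no left child.
  At poppy: go right to cedar.
    Visit cedar.
    At cedar: no left child.
    At cedar: go right to aster.
      Visit aster.
      At aster: no left child.
      At aster: go right to fig.
        Visit fig.
        At fig: no left child.
        At fig: go right to teak.
          teak is a leaf — visit teak.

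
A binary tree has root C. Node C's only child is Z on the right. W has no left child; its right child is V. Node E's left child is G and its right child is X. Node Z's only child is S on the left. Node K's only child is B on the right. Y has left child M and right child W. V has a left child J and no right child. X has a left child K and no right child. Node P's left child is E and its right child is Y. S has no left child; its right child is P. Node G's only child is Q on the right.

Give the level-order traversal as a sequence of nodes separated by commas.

Level-order visits nodes level by level from the root, left to right within each level.
Level 0: C
Level 1: Z
Level 2: S
Level 3: P
Level 4: E, Y
Level 5: G, X, M, W
Level 6: Q, K, V
Level 7: B, J

C, Z, S, P, E, Y, G, X, M, W, Q, K, V, B, J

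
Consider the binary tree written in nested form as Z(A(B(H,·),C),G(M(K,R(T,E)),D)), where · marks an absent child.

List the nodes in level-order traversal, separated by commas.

Z, A, G, B, C, M, D, H, K, R, T, E

Level-order visits nodes level by level from the root, left to right within each level.
Level 0: Z
Level 1: A, G
Level 2: B, C, M, D
Level 3: H, K, R
Level 4: T, E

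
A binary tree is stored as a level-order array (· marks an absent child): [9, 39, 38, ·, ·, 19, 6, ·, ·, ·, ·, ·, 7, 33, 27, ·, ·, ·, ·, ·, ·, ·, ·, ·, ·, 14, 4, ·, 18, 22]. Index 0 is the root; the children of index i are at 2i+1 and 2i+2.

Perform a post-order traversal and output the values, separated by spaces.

Post-order visits the left subtree, then the right subtree, then the node.
At 9: go left to 39.
  39 is a leaf — visit 39.
At 9: go right to 38.
  At 38: go left to 19.
    At 19: no left child.
    At 19: go right to 7.
      At 7: go left to 14.
        14 is a leaf — visit 14.
      At 7: go right to 4.
        4 is a leaf — visit 4.
      Visit 7.
    Visit 19.
  At 38: go right to 6.
    At 6: go left to 33.
      At 33: no left child.
      At 33: go right to 18.
        18 is a leaf — visit 18.
      Visit 33.
    At 6: go right to 27.
      At 27: go left to 22.
        22 is a leaf — visit 22.
      At 27: no right child.
      Visit 27.
    Visit 6.
  Visit 38.
Visit 9.

39 14 4 7 19 18 33 22 27 6 38 9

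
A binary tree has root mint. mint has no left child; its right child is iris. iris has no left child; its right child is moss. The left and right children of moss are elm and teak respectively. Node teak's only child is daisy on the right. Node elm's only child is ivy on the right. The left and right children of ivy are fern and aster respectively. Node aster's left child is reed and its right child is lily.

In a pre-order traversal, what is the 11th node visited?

daisy

Pre-order visits the node, then its left subtree, then its right subtree.
Visit mint.
At mint: no left child.
At mint: go right to iris.
  Visit iris.
  At iris: no left child.
  At iris: go right to moss.
    Visit moss.
    At moss: go left to elm.
      Visit elm.
      At elm: no left child.
      At elm: go right to ivy.
        Visit ivy.
        At ivy: go left to fern.
          fern is a leaf — visit fern.
        At ivy: go right to aster.
          Visit aster.
          At aster: go left to reed.
            reed is a leaf — visit reed.
          At aster: go right to lily.
            lily is a leaf — visit lily.
    At moss: go right to teak.
      Visit teak.
      At teak: no left child.
      At teak: go right to daisy.
        daisy is a leaf — visit daisy.
Full pre-order sequence: mint, iris, moss, elm, ivy, fern, aster, reed, lily, teak, daisy.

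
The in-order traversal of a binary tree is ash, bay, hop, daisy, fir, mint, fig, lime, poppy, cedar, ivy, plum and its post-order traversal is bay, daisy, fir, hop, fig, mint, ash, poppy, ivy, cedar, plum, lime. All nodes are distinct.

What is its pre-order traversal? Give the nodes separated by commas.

The last element of post-order is the root; it splits in-order into left and right subtrees.
Root lime: left subtree has 7 nodes {ash, bay, hop, daisy, fir, mint, fig}, right has 4 {poppy, cedar, ivy, plum}.
  Root ash: left subtree has 0 nodes { }, right has 6 {bay, hop, daisy, fir, mint, fig}.
    Root mint: left subtree has 4 nodes {bay, hop, daisy, fir}, right has 1 {fig}.
      Root hop: left subtree has 1 node {bay}, right has 2 {daisy, fir}.
        Root fir: left subtree has 1 node {daisy}, right has 0 { }.
  Root plum: left subtree has 3 nodes {poppy, cedar, ivy}, right has 0 { }.
    Root cedar: left subtree has 1 node {poppy}, right has 1 {ivy}.

lime, ash, mint, hop, bay, fir, daisy, fig, plum, cedar, poppy, ivy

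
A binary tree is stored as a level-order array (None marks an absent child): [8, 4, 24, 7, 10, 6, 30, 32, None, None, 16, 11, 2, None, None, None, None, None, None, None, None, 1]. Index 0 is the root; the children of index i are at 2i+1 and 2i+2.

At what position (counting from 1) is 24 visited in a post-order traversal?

11

Post-order visits the left subtree, then the right subtree, then the node.
At 8: go left to 4.
  At 4: go left to 7.
    At 7: go left to 32.
      32 is a leaf — visit 32.
    At 7: no right child.
    Visit 7.
  At 4: go right to 10.
    At 10: no left child.
    At 10: go right to 16.
      At 16: go left to 1.
        1 is a leaf — visit 1.
      At 16: no right child.
      Visit 16.
    Visit 10.
  Visit 4.
At 8: go right to 24.
  At 24: go left to 6.
    At 6: go left to 11.
      11 is a leaf — visit 11.
    At 6: go right to 2.
      2 is a leaf — visit 2.
    Visit 6.
  At 24: go right to 30.
    30 is a leaf — visit 30.
  Visit 24.
Visit 8.
Full post-order sequence: 32, 7, 1, 16, 10, 4, 11, 2, 6, 30, 24, 8.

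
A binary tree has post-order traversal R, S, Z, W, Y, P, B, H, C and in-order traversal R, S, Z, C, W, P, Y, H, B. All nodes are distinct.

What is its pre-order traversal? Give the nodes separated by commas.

C, Z, S, R, H, P, W, Y, B

The last element of post-order is the root; it splits in-order into left and right subtrees.
Root C: left subtree has 3 nodes {R, S, Z}, right has 5 {W, P, Y, H, B}.
  Root Z: left subtree has 2 nodes {R, S}, right has 0 { }.
    Root S: left subtree has 1 node {R}, right has 0 { }.
  Root H: left subtree has 3 nodes {W, P, Y}, right has 1 {B}.
    Root P: left subtree has 1 node {W}, right has 1 {Y}.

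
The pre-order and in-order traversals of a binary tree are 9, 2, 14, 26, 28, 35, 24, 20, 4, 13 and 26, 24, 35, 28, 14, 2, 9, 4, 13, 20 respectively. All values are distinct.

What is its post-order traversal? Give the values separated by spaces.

24 35 28 26 14 2 13 4 20 9

The first element of pre-order is the root; it splits in-order into left and right subtrees.
Root 9: left subtree has 6 nodes {26, 24, 35, 28, 14, 2}, right has 3 {4, 13, 20}.
  Root 2: left subtree has 5 nodes {26, 24, 35, 28, 14}, right has 0 { }.
    Root 14: left subtree has 4 nodes {26, 24, 35, 28}, right has 0 { }.
      Root 26: left subtree has 0 nodes { }, right has 3 {24, 35, 28}.
        Root 28: left subtree has 2 nodes {24, 35}, right has 0 { }.
          Root 35: left subtree has 1 node {24}, right has 0 { }.
  Root 20: left subtree has 2 nodes {4, 13}, right has 0 { }.
    Root 4: left subtree has 0 nodes { }, right has 1 {13}.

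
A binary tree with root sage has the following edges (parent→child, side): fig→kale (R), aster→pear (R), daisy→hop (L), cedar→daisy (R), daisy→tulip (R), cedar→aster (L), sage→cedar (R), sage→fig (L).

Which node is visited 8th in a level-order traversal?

hop

Level-order visits nodes level by level from the root, left to right within each level.
Level 0: sage
Level 1: fig, cedar
Level 2: kale, aster, daisy
Level 3: pear, hop, tulip
Full level-order sequence: sage, fig, cedar, kale, aster, daisy, pear, hop, tulip.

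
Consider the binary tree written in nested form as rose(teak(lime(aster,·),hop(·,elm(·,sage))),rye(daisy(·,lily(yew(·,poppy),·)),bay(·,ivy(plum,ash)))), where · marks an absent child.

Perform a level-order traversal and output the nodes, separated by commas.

rose, teak, rye, lime, hop, daisy, bay, aster, elm, lily, ivy, sage, yew, plum, ash, poppy

Level-order visits nodes level by level from the root, left to right within each level.
Level 0: rose
Level 1: teak, rye
Level 2: lime, hop, daisy, bay
Level 3: aster, elm, lily, ivy
Level 4: sage, yew, plum, ash
Level 5: poppy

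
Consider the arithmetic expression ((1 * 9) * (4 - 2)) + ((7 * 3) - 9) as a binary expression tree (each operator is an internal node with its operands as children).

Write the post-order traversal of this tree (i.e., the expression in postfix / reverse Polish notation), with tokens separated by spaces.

1 9 * 4 2 - * 7 3 * 9 - +

Post-order on an expression tree gives postfix notation: for each operator, emit left operand, right operand, then the operator.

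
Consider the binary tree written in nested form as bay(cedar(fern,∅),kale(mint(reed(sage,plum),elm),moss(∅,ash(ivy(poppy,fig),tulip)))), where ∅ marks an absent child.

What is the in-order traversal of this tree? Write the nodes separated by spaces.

In-order visits the left subtree, then the node, then the right subtree.
At bay: go left to cedar.
  At cedar: go left to fern.
    fern is a leaf — visit fern.
  Visit cedar.
  At cedar: no right child.
Visit bay.
At bay: go right to kale.
  At kale: go left to mint.
    At mint: go left to reed.
      At reed: go left to sage.
        sage is a leaf — visit sage.
      Visit reed.
      At reed: go right to plum.
        plum is a leaf — visit plum.
    Visit mint.
    At mint: go right to elm.
      elm is a leaf — visit elm.
  Visit kale.
  At kale: go right to moss.
    At moss: no left child.
    Visit moss.
    At moss: go right to ash.
      At ash: go left to ivy.
        At ivy: go left to poppy.
          poppy is a leaf — visit poppy.
        Visit ivy.
        At ivy: go right to fig.
          fig is a leaf — visit fig.
      Visit ash.
      At ash: go right to tulip.
        tulip is a leaf — visit tulip.

fern cedar bay sage reed plum mint elm kale moss poppy ivy fig ash tulip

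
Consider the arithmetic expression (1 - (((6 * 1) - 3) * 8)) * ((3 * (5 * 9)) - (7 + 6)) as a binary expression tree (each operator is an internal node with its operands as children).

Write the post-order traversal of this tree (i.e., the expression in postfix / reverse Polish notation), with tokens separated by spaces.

1 6 1 * 3 - 8 * - 3 5 9 * * 7 6 + - *

Post-order on an expression tree gives postfix notation: for each operator, emit left operand, right operand, then the operator.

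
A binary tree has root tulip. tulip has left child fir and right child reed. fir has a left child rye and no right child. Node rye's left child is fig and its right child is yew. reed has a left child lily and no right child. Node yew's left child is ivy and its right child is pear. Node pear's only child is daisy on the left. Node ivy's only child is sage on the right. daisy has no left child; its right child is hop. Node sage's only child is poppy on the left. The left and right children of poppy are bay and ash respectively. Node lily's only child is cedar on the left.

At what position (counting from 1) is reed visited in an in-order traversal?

In-order visits the left subtree, then the node, then the right subtree.
At tulip: go left to fir.
  At fir: go left to rye.
    At rye: go left to fig.
      fig is a leaf — visit fig.
    Visit rye.
    At rye: go right to yew.
      At yew: go left to ivy.
        At ivy: no left child.
        Visit ivy.
        At ivy: go right to sage.
          At sage: go left to poppy.
            At poppy: go left to bay.
              bay is a leaf — visit bay.
            Visit poppy.
            At poppy: go right to ash.
              ash is a leaf — visit ash.
          Visit sage.
          At sage: no right child.
      Visit yew.
      At yew: go right to pear.
        At pear: go left to daisy.
          At daisy: no left child.
          Visit daisy.
          At daisy: go right to hop.
            hop is a leaf — visit hop.
        Visit pear.
        At pear: no right child.
  Visit fir.
  At fir: no right child.
Visit tulip.
At tulip: go right to reed.
  At reed: go left to lily.
    At lily: go left to cedar.
      cedar is a leaf — visit cedar.
    Visit lily.
    At lily: no right child.
  Visit reed.
  At reed: no right child.
Full in-order sequence: fig, rye, ivy, bay, poppy, ash, sage, yew, daisy, hop, pear, fir, tulip, cedar, lily, reed.

16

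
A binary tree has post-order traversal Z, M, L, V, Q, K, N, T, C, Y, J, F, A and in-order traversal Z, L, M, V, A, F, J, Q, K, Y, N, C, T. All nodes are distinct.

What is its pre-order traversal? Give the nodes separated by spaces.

The last element of post-order is the root; it splits in-order into left and right subtrees.
Root A: left subtree has 4 nodes {Z, L, M, V}, right has 8 {F, J, Q, K, Y, N, C, T}.
  Root V: left subtree has 3 nodes {Z, L, M}, right has 0 { }.
    Root L: left subtree has 1 node {Z}, right has 1 {M}.
  Root F: left subtree has 0 nodes { }, right has 7 {J, Q, K, Y, N, C, T}.
    Root J: left subtree has 0 nodes { }, right has 6 {Q, K, Y, N, C, T}.
      Root Y: left subtree has 2 nodes {Q, K}, right has 3 {N, C, T}.
        Root K: left subtree has 1 node {Q}, right has 0 { }.
        Root C: left subtree has 1 node {N}, right has 1 {T}.

A V L Z M F J Y K Q C N T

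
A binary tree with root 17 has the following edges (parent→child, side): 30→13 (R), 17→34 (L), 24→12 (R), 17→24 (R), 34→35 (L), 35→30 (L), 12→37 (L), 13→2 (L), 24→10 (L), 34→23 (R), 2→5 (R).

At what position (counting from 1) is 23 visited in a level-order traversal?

5

Level-order visits nodes level by level from the root, left to right within each level.
Level 0: 17
Level 1: 34, 24
Level 2: 35, 23, 10, 12
Level 3: 30, 37
Level 4: 13
Level 5: 2
Level 6: 5
Full level-order sequence: 17, 34, 24, 35, 23, 10, 12, 30, 37, 13, 2, 5.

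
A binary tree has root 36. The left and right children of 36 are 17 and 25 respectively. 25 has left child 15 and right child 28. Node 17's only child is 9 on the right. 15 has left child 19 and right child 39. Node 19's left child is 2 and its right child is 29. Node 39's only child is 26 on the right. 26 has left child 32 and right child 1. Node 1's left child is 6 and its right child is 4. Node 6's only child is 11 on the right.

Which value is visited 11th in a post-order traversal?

26

Post-order visits the left subtree, then the right subtree, then the node.
At 36: go left to 17.
  At 17: no left child.
  At 17: go right to 9.
    9 is a leaf — visit 9.
  Visit 17.
At 36: go right to 25.
  At 25: go left to 15.
    At 15: go left to 19.
      At 19: go left to 2.
        2 is a leaf — visit 2.
      At 19: go right to 29.
        29 is a leaf — visit 29.
      Visit 19.
    At 15: go right to 39.
      At 39: no left child.
      At 39: go right to 26.
        At 26: go left to 32.
          32 is a leaf — visit 32.
        At 26: go right to 1.
          At 1: go left to 6.
            At 6: no left child.
            At 6: go right to 11.
              11 is a leaf — visit 11.
            Visit 6.
          At 1: go right to 4.
            4 is a leaf — visit 4.
          Visit 1.
        Visit 26.
      Visit 39.
    Visit 15.
  At 25: go right to 28.
    28 is a leaf — visit 28.
  Visit 25.
Visit 36.
Full post-order sequence: 9, 17, 2, 29, 19, 32, 11, 6, 4, 1, 26, 39, 15, 28, 25, 36.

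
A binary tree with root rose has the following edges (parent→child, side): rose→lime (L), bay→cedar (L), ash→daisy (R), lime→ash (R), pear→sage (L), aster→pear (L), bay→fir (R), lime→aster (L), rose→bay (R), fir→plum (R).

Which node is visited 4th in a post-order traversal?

Post-order visits the left subtree, then the right subtree, then the node.
At rose: go left to lime.
  At lime: go left to aster.
    At aster: go left to pear.
      At pear: go left to sage.
        sage is a leaf — visit sage.
      At pear: no right child.
      Visit pear.
    At aster: no right child.
    Visit aster.
  At lime: go right to ash.
    At ash: no left child.
    At ash: go right to daisy.
      daisy is a leaf — visit daisy.
    Visit ash.
  Visit lime.
At rose: go right to bay.
  At bay: go left to cedar.
    cedar is a leaf — visit cedar.
  At bay: go right to fir.
    At fir: no left child.
    At fir: go right to plum.
      plum is a leaf — visit plum.
    Visit fir.
  Visit bay.
Visit rose.
Full post-order sequence: sage, pear, aster, daisy, ash, lime, cedar, plum, fir, bay, rose.

daisy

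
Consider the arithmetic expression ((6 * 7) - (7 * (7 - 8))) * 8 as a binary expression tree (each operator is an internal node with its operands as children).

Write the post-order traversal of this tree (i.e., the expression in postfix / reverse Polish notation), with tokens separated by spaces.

6 7 * 7 7 8 - * - 8 *

Post-order on an expression tree gives postfix notation: for each operator, emit left operand, right operand, then the operator.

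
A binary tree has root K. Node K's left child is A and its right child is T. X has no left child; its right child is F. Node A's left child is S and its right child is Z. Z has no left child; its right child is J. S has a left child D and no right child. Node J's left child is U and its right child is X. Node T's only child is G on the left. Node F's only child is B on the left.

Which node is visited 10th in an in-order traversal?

In-order visits the left subtree, then the node, then the right subtree.
At K: go left to A.
  At A: go left to S.
    At S: go left to D.
      D is a leaf — visit D.
    Visit S.
    At S: no right child.
  Visit A.
  At A: go right to Z.
    At Z: no left child.
    Visit Z.
    At Z: go right to J.
      At J: go left to U.
        U is a leaf — visit U.
      Visit J.
      At J: go right to X.
        At X: no left child.
        Visit X.
        At X: go right to F.
          At F: go left to B.
            B is a leaf — visit B.
          Visit F.
          At F: no right child.
Visit K.
At K: go right to T.
  At T: go left to G.
    G is a leaf — visit G.
  Visit T.
  At T: no right child.
Full in-order sequence: D, S, A, Z, U, J, X, B, F, K, G, T.

K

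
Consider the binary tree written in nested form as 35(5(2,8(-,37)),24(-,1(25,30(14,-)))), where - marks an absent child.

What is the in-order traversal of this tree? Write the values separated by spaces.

2 5 8 37 35 24 25 1 14 30

In-order visits the left subtree, then the node, then the right subtree.
At 35: go left to 5.
  At 5: go left to 2.
    2 is a leaf — visit 2.
  Visit 5.
  At 5: go right to 8.
    At 8: no left child.
    Visit 8.
    At 8: go right to 37.
      37 is a leaf — visit 37.
Visit 35.
At 35: go right to 24.
  At 24: no left child.
  Visit 24.
  At 24: go right to 1.
    At 1: go left to 25.
      25 is a leaf — visit 25.
    Visit 1.
    At 1: go right to 30.
      At 30: go left to 14.
        14 is a leaf — visit 14.
      Visit 30.
      At 30: no right child.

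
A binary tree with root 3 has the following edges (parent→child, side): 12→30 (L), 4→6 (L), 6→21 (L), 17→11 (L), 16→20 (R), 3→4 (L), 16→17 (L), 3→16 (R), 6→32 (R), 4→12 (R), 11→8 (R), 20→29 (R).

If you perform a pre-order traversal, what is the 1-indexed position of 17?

Pre-order visits the node, then its left subtree, then its right subtree.
Visit 3.
At 3: go left to 4.
  Visit 4.
  At 4: go left to 6.
    Visit 6.
    At 6: go left to 21.
      21 is a leaf — visit 21.
    At 6: go right to 32.
      32 is a leaf — visit 32.
  At 4: go right to 12.
    Visit 12.
    At 12: go left to 30.
      30 is a leaf — visit 30.
    At 12: no right child.
At 3: go right to 16.
  Visit 16.
  At 16: go left to 17.
    Visit 17.
    At 17: go left to 11.
      Visit 11.
      At 11: no left child.
      At 11: go right to 8.
        8 is a leaf — visit 8.
    At 17: no right child.
  At 16: go right to 20.
    Visit 20.
    At 20: no left child.
    At 20: go right to 29.
      29 is a leaf — visit 29.
Full pre-order sequence: 3, 4, 6, 21, 32, 12, 30, 16, 17, 11, 8, 20, 29.

9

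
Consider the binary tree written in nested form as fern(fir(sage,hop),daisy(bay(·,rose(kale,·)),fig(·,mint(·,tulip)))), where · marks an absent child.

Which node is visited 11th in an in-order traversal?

tulip

In-order visits the left subtree, then the node, then the right subtree.
At fern: go left to fir.
  At fir: go left to sage.
    sage is a leaf — visit sage.
  Visit fir.
  At fir: go right to hop.
    hop is a leaf — visit hop.
Visit fern.
At fern: go right to daisy.
  At daisy: go left to bay.
    At bay: no left child.
    Visit bay.
    At bay: go right to rose.
      At rose: go left to kale.
        kale is a leaf — visit kale.
      Visit rose.
      At rose: no right child.
  Visit daisy.
  At daisy: go right to fig.
    At fig: no left child.
    Visit fig.
    At fig: go right to mint.
      At mint: no left child.
      Visit mint.
      At mint: go right to tulip.
        tulip is a leaf — visit tulip.
Full in-order sequence: sage, fir, hop, fern, bay, kale, rose, daisy, fig, mint, tulip.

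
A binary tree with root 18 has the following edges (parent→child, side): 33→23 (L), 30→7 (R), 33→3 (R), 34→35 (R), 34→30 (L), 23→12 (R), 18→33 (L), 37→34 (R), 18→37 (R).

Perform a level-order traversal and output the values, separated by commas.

Level-order visits nodes level by level from the root, left to right within each level.
Level 0: 18
Level 1: 33, 37
Level 2: 23, 3, 34
Level 3: 12, 30, 35
Level 4: 7

18, 33, 37, 23, 3, 34, 12, 30, 35, 7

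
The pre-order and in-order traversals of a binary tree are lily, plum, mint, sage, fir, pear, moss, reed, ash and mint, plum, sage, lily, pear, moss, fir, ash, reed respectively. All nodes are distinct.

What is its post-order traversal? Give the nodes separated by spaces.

The first element of pre-order is the root; it splits in-order into left and right subtrees.
Root lily: left subtree has 3 nodes {mint, plum, sage}, right has 5 {pear, moss, fir, ash, reed}.
  Root plum: left subtree has 1 node {mint}, right has 1 {sage}.
  Root fir: left subtree has 2 nodes {pear, moss}, right has 2 {ash, reed}.
    Root pear: left subtree has 0 nodes { }, right has 1 {moss}.
    Root reed: left subtree has 1 node {ash}, right has 0 { }.

mint sage plum moss pear ash reed fir lily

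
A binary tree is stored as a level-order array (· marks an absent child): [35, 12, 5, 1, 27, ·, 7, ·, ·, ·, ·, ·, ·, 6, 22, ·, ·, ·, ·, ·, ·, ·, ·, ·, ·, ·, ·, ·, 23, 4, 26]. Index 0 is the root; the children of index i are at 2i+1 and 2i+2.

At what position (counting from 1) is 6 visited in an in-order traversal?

In-order visits the left subtree, then the node, then the right subtree.
At 35: go left to 12.
  At 12: go left to 1.
    1 is a leaf — visit 1.
  Visit 12.
  At 12: go right to 27.
    27 is a leaf — visit 27.
Visit 35.
At 35: go right to 5.
  At 5: no left child.
  Visit 5.
  At 5: go right to 7.
    At 7: go left to 6.
      At 6: no left child.
      Visit 6.
      At 6: go right to 23.
        23 is a leaf — visit 23.
    Visit 7.
    At 7: go right to 22.
      At 22: go left to 4.
        4 is a leaf — visit 4.
      Visit 22.
      At 22: go right to 26.
        26 is a leaf — visit 26.
Full in-order sequence: 1, 12, 27, 35, 5, 6, 23, 7, 4, 22, 26.

6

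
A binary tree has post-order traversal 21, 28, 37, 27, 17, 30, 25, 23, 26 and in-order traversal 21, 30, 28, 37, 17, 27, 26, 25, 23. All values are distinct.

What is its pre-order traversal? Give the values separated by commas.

26, 30, 21, 17, 37, 28, 27, 23, 25

The last element of post-order is the root; it splits in-order into left and right subtrees.
Root 26: left subtree has 6 nodes {21, 30, 28, 37, 17, 27}, right has 2 {25, 23}.
  Root 30: left subtree has 1 node {21}, right has 4 {28, 37, 17, 27}.
    Root 17: left subtree has 2 nodes {28, 37}, right has 1 {27}.
      Root 37: left subtree has 1 node {28}, right has 0 { }.
  Root 23: left subtree has 1 node {25}, right has 0 { }.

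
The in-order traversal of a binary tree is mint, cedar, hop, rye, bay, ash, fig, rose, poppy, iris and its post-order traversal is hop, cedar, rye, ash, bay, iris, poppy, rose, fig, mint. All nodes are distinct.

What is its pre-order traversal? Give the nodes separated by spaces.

The last element of post-order is the root; it splits in-order into left and right subtrees.
Root mint: left subtree has 0 nodes { }, right has 9 {cedar, hop, rye, bay, ash, fig, rose, poppy, iris}.
  Root fig: left subtree has 5 nodes {cedar, hop, rye, bay, ash}, right has 3 {rose, poppy, iris}.
    Root bay: left subtree has 3 nodes {cedar, hop, rye}, right has 1 {ash}.
      Root rye: left subtree has 2 nodes {cedar, hop}, right has 0 { }.
        Root cedar: left subtree has 0 nodes { }, right has 1 {hop}.
    Root rose: left subtree has 0 nodes { }, right has 2 {poppy, iris}.
      Root poppy: left subtree has 0 nodes { }, right has 1 {iris}.

mint fig bay rye cedar hop ash rose poppy iris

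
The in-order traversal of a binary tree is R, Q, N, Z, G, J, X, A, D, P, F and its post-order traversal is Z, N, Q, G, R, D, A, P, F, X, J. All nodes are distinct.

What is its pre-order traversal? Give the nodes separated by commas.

The last element of post-order is the root; it splits in-order into left and right subtrees.
Root J: left subtree has 5 nodes {R, Q, N, Z, G}, right has 5 {X, A, D, P, F}.
  Root R: left subtree has 0 nodes { }, right has 4 {Q, N, Z, G}.
    Root G: left subtree has 3 nodes {Q, N, Z}, right has 0 { }.
      Root Q: left subtree has 0 nodes { }, right has 2 {N, Z}.
        Root N: left subtree has 0 nodes { }, right has 1 {Z}.
  Root X: left subtree has 0 nodes { }, right has 4 {A, D, P, F}.
    Root F: left subtree has 3 nodes {A, D, P}, right has 0 { }.
      Root P: left subtree has 2 nodes {A, D}, right has 0 { }.
        Root A: left subtree has 0 nodes { }, right has 1 {D}.

J, R, G, Q, N, Z, X, F, P, A, D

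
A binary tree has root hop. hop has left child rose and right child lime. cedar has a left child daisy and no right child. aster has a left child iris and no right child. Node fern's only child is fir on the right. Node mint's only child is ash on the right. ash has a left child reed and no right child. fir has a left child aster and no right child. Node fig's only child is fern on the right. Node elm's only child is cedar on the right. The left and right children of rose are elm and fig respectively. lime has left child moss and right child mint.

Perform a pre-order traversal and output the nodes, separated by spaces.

hop rose elm cedar daisy fig fern fir aster iris lime moss mint ash reed

Pre-order visits the node, then its left subtree, then its right subtree.
Visit hop.
At hop: go left to rose.
  Visit rose.
  At rose: go left to elm.
    Visit elm.
    At elm: no left child.
    At elm: go right to cedar.
      Visit cedar.
      At cedar: go left to daisy.
        daisy is a leaf — visit daisy.
      At cedar: no right child.
  At rose: go right to fig.
    Visit fig.
    At fig: no left child.
    At fig: go right to fern.
      Visit fern.
      At fern: no left child.
      At fern: go right to fir.
        Visit fir.
        At fir: go left to aster.
          Visit aster.
          At aster: go left to iris.
            iris is a leaf — visit iris.
          At aster: no right child.
        At fir: no right child.
At hop: go right to lime.
  Visit lime.
  At lime: go left to moss.
    moss is a leaf — visit moss.
  At lime: go right to mint.
    Visit mint.
    At mint: no left child.
    At mint: go right to ash.
      Visit ash.
      At ash: go left to reed.
        reed is a leaf — visit reed.
      At ash: no right child.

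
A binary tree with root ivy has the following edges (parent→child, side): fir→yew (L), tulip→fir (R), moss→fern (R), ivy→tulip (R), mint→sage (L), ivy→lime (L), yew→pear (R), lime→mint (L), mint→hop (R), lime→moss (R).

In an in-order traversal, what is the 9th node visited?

yew

In-order visits the left subtree, then the node, then the right subtree.
At ivy: go left to lime.
  At lime: go left to mint.
    At mint: go left to sage.
      sage is a leaf — visit sage.
    Visit mint.
    At mint: go right to hop.
      hop is a leaf — visit hop.
  Visit lime.
  At lime: go right to moss.
    At moss: no left child.
    Visit moss.
    At moss: go right to fern.
      fern is a leaf — visit fern.
Visit ivy.
At ivy: go right to tulip.
  At tulip: no left child.
  Visit tulip.
  At tulip: go right to fir.
    At fir: go left to yew.
      At yew: no left child.
      Visit yew.
      At yew: go right to pear.
        pear is a leaf — visit pear.
    Visit fir.
    At fir: no right child.
Full in-order sequence: sage, mint, hop, lime, moss, fern, ivy, tulip, yew, pear, fir.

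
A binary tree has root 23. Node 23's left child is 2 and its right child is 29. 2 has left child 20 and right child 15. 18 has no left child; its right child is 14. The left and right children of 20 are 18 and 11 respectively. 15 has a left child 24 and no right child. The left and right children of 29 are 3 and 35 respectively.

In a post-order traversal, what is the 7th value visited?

Post-order visits the left subtree, then the right subtree, then the node.
At 23: go left to 2.
  At 2: go left to 20.
    At 20: go left to 18.
      At 18: no left child.
      At 18: go right to 14.
        14 is a leaf — visit 14.
      Visit 18.
    At 20: go right to 11.
      11 is a leaf — visit 11.
    Visit 20.
  At 2: go right to 15.
    At 15: go left to 24.
      24 is a leaf — visit 24.
    At 15: no right child.
    Visit 15.
  Visit 2.
At 23: go right to 29.
  At 29: go left to 3.
    3 is a leaf — visit 3.
  At 29: go right to 35.
    35 is a leaf — visit 35.
  Visit 29.
Visit 23.
Full post-order sequence: 14, 18, 11, 20, 24, 15, 2, 3, 35, 29, 23.

2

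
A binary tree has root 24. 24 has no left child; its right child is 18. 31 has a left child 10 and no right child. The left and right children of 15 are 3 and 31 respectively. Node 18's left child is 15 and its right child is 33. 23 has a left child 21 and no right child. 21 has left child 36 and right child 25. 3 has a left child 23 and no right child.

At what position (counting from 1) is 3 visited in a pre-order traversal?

Pre-order visits the node, then its left subtree, then its right subtree.
Visit 24.
At 24: no left child.
At 24: go right to 18.
  Visit 18.
  At 18: go left to 15.
    Visit 15.
    At 15: go left to 3.
      Visit 3.
      At 3: go left to 23.
        Visit 23.
        At 23: go left to 21.
          Visit 21.
          At 21: go left to 36.
            36 is a leaf — visit 36.
          At 21: go right to 25.
            25 is a leaf — visit 25.
        At 23: no right child.
      At 3: no right child.
    At 15: go right to 31.
      Visit 31.
      At 31: go left to 10.
        10 is a leaf — visit 10.
      At 31: no right child.
  At 18: go right to 33.
    33 is a leaf — visit 33.
Full pre-order sequence: 24, 18, 15, 3, 23, 21, 36, 25, 31, 10, 33.

4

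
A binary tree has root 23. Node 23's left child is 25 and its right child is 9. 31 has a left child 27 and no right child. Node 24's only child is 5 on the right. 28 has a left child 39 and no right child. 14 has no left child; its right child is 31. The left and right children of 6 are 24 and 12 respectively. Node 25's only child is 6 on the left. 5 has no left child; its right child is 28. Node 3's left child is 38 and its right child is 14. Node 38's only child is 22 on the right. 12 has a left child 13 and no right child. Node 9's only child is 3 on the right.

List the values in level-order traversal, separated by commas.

23, 25, 9, 6, 3, 24, 12, 38, 14, 5, 13, 22, 31, 28, 27, 39

Level-order visits nodes level by level from the root, left to right within each level.
Level 0: 23
Level 1: 25, 9
Level 2: 6, 3
Level 3: 24, 12, 38, 14
Level 4: 5, 13, 22, 31
Level 5: 28, 27
Level 6: 39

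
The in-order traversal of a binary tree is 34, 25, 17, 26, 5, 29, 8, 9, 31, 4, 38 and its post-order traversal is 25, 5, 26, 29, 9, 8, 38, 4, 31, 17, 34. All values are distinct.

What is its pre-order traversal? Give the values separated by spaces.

34 17 25 31 8 29 26 5 9 4 38

The last element of post-order is the root; it splits in-order into left and right subtrees.
Root 34: left subtree has 0 nodes { }, right has 10 {25, 17, 26, 5, 29, 8, 9, 31, 4, 38}.
  Root 17: left subtree has 1 node {25}, right has 8 {26, 5, 29, 8, 9, 31, 4, 38}.
    Root 31: left subtree has 5 nodes {26, 5, 29, 8, 9}, right has 2 {4, 38}.
      Root 8: left subtree has 3 nodes {26, 5, 29}, right has 1 {9}.
        Root 29: left subtree has 2 nodes {26, 5}, right has 0 { }.
          Root 26: left subtree has 0 nodes { }, right has 1 {5}.
      Root 4: left subtree has 0 nodes { }, right has 1 {38}.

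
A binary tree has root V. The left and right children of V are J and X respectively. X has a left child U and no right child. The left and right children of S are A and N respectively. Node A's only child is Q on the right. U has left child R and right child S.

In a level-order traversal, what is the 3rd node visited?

Level-order visits nodes level by level from the root, left to right within each level.
Level 0: V
Level 1: J, X
Level 2: U
Level 3: R, S
Level 4: A, N
Level 5: Q
Full level-order sequence: V, J, X, U, R, S, A, N, Q.

X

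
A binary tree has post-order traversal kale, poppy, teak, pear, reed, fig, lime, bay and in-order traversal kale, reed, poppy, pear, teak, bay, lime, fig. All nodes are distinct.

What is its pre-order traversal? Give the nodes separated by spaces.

The last element of post-order is the root; it splits in-order into left and right subtrees.
Root bay: left subtree has 5 nodes {kale, reed, poppy, pear, teak}, right has 2 {lime, fig}.
  Root reed: left subtree has 1 node {kale}, right has 3 {poppy, pear, teak}.
    Root pear: left subtree has 1 node {poppy}, right has 1 {teak}.
  Root lime: left subtree has 0 nodes { }, right has 1 {fig}.

bay reed kale pear poppy teak lime fig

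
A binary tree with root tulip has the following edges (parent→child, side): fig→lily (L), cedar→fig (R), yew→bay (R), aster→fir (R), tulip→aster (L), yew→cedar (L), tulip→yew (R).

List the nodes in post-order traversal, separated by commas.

fir, aster, lily, fig, cedar, bay, yew, tulip

Post-order visits the left subtree, then the right subtree, then the node.
At tulip: go left to aster.
  At aster: no left child.
  At aster: go right to fir.
    fir is a leaf — visit fir.
  Visit aster.
At tulip: go right to yew.
  At yew: go left to cedar.
    At cedar: no left child.
    At cedar: go right to fig.
      At fig: go left to lily.
        lily is a leaf — visit lily.
      At fig: no right child.
      Visit fig.
    Visit cedar.
  At yew: go right to bay.
    bay is a leaf — visit bay.
  Visit yew.
Visit tulip.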